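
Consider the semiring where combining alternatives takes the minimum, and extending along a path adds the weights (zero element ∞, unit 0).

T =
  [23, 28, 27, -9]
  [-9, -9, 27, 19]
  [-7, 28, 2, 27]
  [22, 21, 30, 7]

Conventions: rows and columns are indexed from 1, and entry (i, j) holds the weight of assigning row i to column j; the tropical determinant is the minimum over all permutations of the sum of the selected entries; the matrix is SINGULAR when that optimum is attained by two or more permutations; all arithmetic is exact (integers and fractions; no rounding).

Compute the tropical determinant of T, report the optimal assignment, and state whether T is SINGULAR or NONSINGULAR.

σ = (1, 2, 3, 4): 23 + (-9) + 2 + 7 = 23
σ = (1, 2, 4, 3): 23 + (-9) + 27 + 30 = 71
σ = (1, 3, 2, 4): 23 + 27 + 28 + 7 = 85
σ = (1, 3, 4, 2): 23 + 27 + 27 + 21 = 98
σ = (1, 4, 2, 3): 23 + 19 + 28 + 30 = 100
σ = (1, 4, 3, 2): 23 + 19 + 2 + 21 = 65
σ = (2, 1, 3, 4): 28 + (-9) + 2 + 7 = 28
σ = (2, 1, 4, 3): 28 + (-9) + 27 + 30 = 76
σ = (2, 3, 1, 4): 28 + 27 + (-7) + 7 = 55
σ = (2, 3, 4, 1): 28 + 27 + 27 + 22 = 104
σ = (2, 4, 1, 3): 28 + 19 + (-7) + 30 = 70
σ = (2, 4, 3, 1): 28 + 19 + 2 + 22 = 71
σ = (3, 1, 2, 4): 27 + (-9) + 28 + 7 = 53
σ = (3, 1, 4, 2): 27 + (-9) + 27 + 21 = 66
σ = (3, 2, 1, 4): 27 + (-9) + (-7) + 7 = 18
σ = (3, 2, 4, 1): 27 + (-9) + 27 + 22 = 67
σ = (3, 4, 1, 2): 27 + 19 + (-7) + 21 = 60
σ = (3, 4, 2, 1): 27 + 19 + 28 + 22 = 96
σ = (4, 1, 2, 3): (-9) + (-9) + 28 + 30 = 40
σ = (4, 1, 3, 2): (-9) + (-9) + 2 + 21 = 5
σ = (4, 2, 1, 3): (-9) + (-9) + (-7) + 30 = 5
σ = (4, 2, 3, 1): (-9) + (-9) + 2 + 22 = 6
σ = (4, 3, 1, 2): (-9) + 27 + (-7) + 21 = 32
σ = (4, 3, 2, 1): (-9) + 27 + 28 + 22 = 68
Optimal value attained by: σ = (4, 1, 3, 2).
Answer: det⊕(T) = 5; verdict: SINGULAR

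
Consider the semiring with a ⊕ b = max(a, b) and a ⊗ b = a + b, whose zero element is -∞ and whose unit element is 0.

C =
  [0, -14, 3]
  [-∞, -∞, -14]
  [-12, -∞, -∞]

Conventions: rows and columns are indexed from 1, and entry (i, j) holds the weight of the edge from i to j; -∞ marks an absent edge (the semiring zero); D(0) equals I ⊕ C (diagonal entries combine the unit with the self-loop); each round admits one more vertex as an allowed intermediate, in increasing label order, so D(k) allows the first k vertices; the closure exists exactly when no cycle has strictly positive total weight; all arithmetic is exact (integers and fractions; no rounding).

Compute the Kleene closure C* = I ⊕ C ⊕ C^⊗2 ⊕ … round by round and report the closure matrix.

D(0):
  [0, -14, 3]
  [-∞, 0, -14]
  [-12, -∞, 0]
D(1):
  [0, -14, 3]
  [-∞, 0, -14]
  [-12, -26, 0]
D(2):
  [0, -14, 3]
  [-∞, 0, -14]
  [-12, -26, 0]
D(3):
  [0, -14, 3]
  [-26, 0, -14]
  [-12, -26, 0]
Answer: C* = [[0, -14, 3], [-26, 0, -14], [-12, -26, 0]]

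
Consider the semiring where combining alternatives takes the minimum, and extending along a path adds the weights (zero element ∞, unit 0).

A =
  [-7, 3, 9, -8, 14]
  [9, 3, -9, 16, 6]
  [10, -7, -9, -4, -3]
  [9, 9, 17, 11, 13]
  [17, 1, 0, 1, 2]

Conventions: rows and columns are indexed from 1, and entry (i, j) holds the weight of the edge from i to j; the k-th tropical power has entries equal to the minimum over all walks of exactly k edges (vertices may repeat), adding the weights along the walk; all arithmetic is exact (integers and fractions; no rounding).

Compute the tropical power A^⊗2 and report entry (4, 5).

A^⊗2:
  [-14, -4, -6, -15, 5]
  [1, -16, -18, -13, -12]
  [1, -16, -18, -13, -12]
  [2, 10, 0, 1, 14]
  [10, -7, -9, -4, -3]
Key observation: the optimum is the walk 4->3->5, with weight 17 + (-3) = 14.
Optimal value attained by: walk 4->3->5.
Answer: (A^⊗2)[4][5] = 14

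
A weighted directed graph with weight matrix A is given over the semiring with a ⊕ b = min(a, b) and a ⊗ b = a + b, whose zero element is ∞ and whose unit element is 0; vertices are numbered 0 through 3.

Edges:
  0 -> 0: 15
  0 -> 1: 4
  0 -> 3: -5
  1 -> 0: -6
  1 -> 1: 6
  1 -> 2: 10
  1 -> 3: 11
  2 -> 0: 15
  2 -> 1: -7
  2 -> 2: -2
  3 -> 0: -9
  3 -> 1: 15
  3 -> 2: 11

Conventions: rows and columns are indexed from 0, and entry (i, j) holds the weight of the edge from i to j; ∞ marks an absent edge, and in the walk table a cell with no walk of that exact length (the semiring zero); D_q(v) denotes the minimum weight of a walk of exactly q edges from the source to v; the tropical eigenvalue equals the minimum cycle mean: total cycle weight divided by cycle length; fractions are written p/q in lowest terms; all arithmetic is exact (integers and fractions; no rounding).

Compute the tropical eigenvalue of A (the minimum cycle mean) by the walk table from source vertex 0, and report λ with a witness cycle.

q=0: [0, ∞, ∞, ∞]
q=1: [15, 4, ∞, -5]
q=2: [-14, 10, 6, 10]
q=3: [1, -10, 4, -19]
q=4: [-28, -4, -8, -4]
Optimal cycle mean attained by: cycle 0->3->0, total (-5) + (-9), length 2.
Answer: λ = -7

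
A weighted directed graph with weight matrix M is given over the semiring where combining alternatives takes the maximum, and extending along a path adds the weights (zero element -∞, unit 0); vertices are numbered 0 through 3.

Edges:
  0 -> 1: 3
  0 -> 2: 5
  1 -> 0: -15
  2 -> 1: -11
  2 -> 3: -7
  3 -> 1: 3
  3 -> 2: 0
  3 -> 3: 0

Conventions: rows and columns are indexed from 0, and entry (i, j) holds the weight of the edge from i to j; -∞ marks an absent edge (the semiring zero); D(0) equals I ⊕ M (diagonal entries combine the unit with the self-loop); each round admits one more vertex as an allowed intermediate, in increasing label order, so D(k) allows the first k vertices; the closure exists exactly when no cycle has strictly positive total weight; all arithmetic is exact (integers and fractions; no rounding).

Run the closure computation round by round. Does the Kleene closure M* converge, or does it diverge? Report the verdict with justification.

D(0):
  [0, 3, 5, -∞]
  [-15, 0, -∞, -∞]
  [-∞, -11, 0, -7]
  [-∞, 3, 0, 0]
D(1):
  [0, 3, 5, -∞]
  [-15, 0, -10, -∞]
  [-∞, -11, 0, -7]
  [-∞, 3, 0, 0]
D(2):
  [0, 3, 5, -∞]
  [-15, 0, -10, -∞]
  [-26, -11, 0, -7]
  [-12, 3, 0, 0]
D(3):
  [0, 3, 5, -2]
  [-15, 0, -10, -17]
  [-26, -11, 0, -7]
  [-12, 3, 0, 0]
D(4):
  [0, 3, 5, -2]
  [-15, 0, -10, -17]
  [-19, -4, 0, -7]
  [-12, 3, 0, 0]
Key observation: every diagonal entry stays at the unit through all rounds, so no improving cycle exists.
Answer: CONVERGES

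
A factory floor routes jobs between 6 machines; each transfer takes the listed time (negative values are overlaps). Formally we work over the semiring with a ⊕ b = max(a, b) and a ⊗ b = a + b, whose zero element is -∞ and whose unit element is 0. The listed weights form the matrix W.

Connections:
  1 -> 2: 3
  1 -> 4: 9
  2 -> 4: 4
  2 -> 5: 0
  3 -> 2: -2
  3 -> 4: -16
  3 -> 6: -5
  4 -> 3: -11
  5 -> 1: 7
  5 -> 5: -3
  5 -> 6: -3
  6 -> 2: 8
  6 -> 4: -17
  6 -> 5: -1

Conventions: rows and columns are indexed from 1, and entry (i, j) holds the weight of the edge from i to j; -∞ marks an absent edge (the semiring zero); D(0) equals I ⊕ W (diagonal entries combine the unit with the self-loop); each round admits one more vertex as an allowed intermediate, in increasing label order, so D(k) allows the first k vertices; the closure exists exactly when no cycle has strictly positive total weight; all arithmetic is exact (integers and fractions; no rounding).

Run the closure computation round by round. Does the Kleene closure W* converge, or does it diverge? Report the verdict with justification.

D(0):
  [0, 3, -∞, 9, -∞, -∞]
  [-∞, 0, -∞, 4, 0, -∞]
  [-∞, -2, 0, -16, -∞, -5]
  [-∞, -∞, -11, 0, -∞, -∞]
  [7, -∞, -∞, -∞, 0, -3]
  [-∞, 8, -∞, -17, -1, 0]
D(1):
  [0, 3, -∞, 9, -∞, -∞]
  [-∞, 0, -∞, 4, 0, -∞]
  [-∞, -2, 0, -16, -∞, -5]
  [-∞, -∞, -11, 0, -∞, -∞]
  [7, 10, -∞, 16, 0, -3]
  [-∞, 8, -∞, -17, -1, 0]
Detection: at round 2, diagonal entry (5, 5) turns strictly positive.
Key observation: the cycle 5->1->2->5 has total weight 7 + 3 + 0, which is strictly positive.
Answer: DIVERGES — positive cycle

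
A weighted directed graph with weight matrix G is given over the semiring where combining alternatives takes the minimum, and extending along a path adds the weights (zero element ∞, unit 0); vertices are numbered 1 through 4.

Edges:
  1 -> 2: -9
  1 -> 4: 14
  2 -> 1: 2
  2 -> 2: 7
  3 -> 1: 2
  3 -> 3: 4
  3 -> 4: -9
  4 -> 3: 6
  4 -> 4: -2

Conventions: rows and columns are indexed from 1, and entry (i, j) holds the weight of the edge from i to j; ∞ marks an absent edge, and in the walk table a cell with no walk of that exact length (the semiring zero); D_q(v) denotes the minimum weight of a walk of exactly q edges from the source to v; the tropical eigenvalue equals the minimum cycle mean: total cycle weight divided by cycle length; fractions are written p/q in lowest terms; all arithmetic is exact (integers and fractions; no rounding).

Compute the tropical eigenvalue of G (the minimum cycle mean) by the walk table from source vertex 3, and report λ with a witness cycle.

q=0: [∞, ∞, 0, ∞]
q=1: [2, ∞, 4, -9]
q=2: [6, -7, -3, -11]
q=3: [-5, -3, -5, -13]
q=4: [-3, -14, -7, -15]
Optimal cycle mean attained by: cycle 1->2->1, total (-9) + 2, length 2.
Answer: λ = -7/2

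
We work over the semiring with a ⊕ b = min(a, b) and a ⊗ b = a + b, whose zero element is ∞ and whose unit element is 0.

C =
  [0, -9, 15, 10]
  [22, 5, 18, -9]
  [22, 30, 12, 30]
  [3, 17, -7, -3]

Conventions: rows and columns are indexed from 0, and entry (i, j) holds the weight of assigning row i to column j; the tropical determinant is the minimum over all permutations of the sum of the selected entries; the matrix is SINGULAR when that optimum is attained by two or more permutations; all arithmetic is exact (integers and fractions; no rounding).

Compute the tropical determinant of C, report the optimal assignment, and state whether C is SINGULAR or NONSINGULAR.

σ = (0, 1, 2, 3): 0 + 5 + 12 + (-3) = 14
σ = (0, 1, 3, 2): 0 + 5 + 30 + (-7) = 28
σ = (0, 2, 1, 3): 0 + 18 + 30 + (-3) = 45
σ = (0, 2, 3, 1): 0 + 18 + 30 + 17 = 65
σ = (0, 3, 1, 2): 0 + (-9) + 30 + (-7) = 14
σ = (0, 3, 2, 1): 0 + (-9) + 12 + 17 = 20
σ = (1, 0, 2, 3): (-9) + 22 + 12 + (-3) = 22
σ = (1, 0, 3, 2): (-9) + 22 + 30 + (-7) = 36
σ = (1, 2, 0, 3): (-9) + 18 + 22 + (-3) = 28
σ = (1, 2, 3, 0): (-9) + 18 + 30 + 3 = 42
σ = (1, 3, 0, 2): (-9) + (-9) + 22 + (-7) = -3
σ = (1, 3, 2, 0): (-9) + (-9) + 12 + 3 = -3
σ = (2, 0, 1, 3): 15 + 22 + 30 + (-3) = 64
σ = (2, 0, 3, 1): 15 + 22 + 30 + 17 = 84
σ = (2, 1, 0, 3): 15 + 5 + 22 + (-3) = 39
σ = (2, 1, 3, 0): 15 + 5 + 30 + 3 = 53
σ = (2, 3, 0, 1): 15 + (-9) + 22 + 17 = 45
σ = (2, 3, 1, 0): 15 + (-9) + 30 + 3 = 39
σ = (3, 0, 1, 2): 10 + 22 + 30 + (-7) = 55
σ = (3, 0, 2, 1): 10 + 22 + 12 + 17 = 61
σ = (3, 1, 0, 2): 10 + 5 + 22 + (-7) = 30
σ = (3, 1, 2, 0): 10 + 5 + 12 + 3 = 30
σ = (3, 2, 0, 1): 10 + 18 + 22 + 17 = 67
σ = (3, 2, 1, 0): 10 + 18 + 30 + 3 = 61
Optimal value attained by: σ = (1, 3, 0, 2).
Answer: det⊕(C) = -3; verdict: SINGULAR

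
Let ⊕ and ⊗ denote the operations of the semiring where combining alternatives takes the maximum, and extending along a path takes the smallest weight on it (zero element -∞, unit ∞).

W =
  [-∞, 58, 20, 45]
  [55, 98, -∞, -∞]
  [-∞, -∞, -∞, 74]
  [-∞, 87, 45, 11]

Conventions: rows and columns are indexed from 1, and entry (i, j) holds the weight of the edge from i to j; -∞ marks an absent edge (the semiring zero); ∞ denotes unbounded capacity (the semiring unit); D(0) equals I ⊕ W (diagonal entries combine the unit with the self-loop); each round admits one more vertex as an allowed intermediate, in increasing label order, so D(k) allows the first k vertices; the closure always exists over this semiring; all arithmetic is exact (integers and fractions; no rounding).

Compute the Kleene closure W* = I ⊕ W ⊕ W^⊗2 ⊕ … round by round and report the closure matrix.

D(0):
  [∞, 58, 20, 45]
  [55, ∞, -∞, -∞]
  [-∞, -∞, ∞, 74]
  [-∞, 87, 45, ∞]
D(1):
  [∞, 58, 20, 45]
  [55, ∞, 20, 45]
  [-∞, -∞, ∞, 74]
  [-∞, 87, 45, ∞]
D(2):
  [∞, 58, 20, 45]
  [55, ∞, 20, 45]
  [-∞, -∞, ∞, 74]
  [55, 87, 45, ∞]
D(3):
  [∞, 58, 20, 45]
  [55, ∞, 20, 45]
  [-∞, -∞, ∞, 74]
  [55, 87, 45, ∞]
D(4):
  [∞, 58, 45, 45]
  [55, ∞, 45, 45]
  [55, 74, ∞, 74]
  [55, 87, 45, ∞]
Answer: W* = [[∞, 58, 45, 45], [55, ∞, 45, 45], [55, 74, ∞, 74], [55, 87, 45, ∞]]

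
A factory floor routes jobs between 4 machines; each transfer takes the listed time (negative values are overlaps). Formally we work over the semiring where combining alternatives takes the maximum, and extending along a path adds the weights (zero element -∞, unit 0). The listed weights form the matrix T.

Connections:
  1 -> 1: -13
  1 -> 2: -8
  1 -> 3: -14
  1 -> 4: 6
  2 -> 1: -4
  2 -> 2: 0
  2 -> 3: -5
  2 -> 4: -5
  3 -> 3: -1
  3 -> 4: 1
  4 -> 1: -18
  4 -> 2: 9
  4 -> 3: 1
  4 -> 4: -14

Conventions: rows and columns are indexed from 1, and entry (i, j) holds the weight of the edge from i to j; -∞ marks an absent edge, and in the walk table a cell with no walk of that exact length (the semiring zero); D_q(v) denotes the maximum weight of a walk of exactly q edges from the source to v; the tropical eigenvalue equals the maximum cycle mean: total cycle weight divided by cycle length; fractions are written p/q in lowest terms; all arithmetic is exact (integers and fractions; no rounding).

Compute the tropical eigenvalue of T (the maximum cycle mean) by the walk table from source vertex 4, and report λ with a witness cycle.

q=0: [-∞, -∞, -∞, 0]
q=1: [-18, 9, 1, -14]
q=2: [5, 9, 4, 4]
q=3: [5, 13, 5, 11]
q=4: [9, 20, 12, 11]
Optimal cycle mean attained by: cycle 1->4->2->1, total 6 + 9 + (-4), length 3.
Answer: λ = 11/3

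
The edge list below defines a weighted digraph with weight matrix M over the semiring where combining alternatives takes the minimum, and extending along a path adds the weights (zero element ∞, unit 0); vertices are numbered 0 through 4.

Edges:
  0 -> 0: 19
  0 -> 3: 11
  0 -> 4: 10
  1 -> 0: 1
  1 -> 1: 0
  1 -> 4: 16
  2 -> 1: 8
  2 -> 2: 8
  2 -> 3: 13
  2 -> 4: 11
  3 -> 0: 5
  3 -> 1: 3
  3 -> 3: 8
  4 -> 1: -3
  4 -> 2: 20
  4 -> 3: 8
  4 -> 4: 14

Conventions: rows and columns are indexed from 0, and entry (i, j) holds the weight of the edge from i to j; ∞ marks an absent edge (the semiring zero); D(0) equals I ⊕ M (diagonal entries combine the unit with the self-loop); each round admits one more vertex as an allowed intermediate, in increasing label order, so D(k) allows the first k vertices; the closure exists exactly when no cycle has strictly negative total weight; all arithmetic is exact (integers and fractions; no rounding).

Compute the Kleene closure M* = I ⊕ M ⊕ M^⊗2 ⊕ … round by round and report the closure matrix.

D(0):
  [0, ∞, ∞, 11, 10]
  [1, 0, ∞, ∞, 16]
  [∞, 8, 0, 13, 11]
  [5, 3, ∞, 0, ∞]
  [∞, -3, 20, 8, 0]
D(1):
  [0, ∞, ∞, 11, 10]
  [1, 0, ∞, 12, 11]
  [∞, 8, 0, 13, 11]
  [5, 3, ∞, 0, 15]
  [∞, -3, 20, 8, 0]
D(2):
  [0, ∞, ∞, 11, 10]
  [1, 0, ∞, 12, 11]
  [9, 8, 0, 13, 11]
  [4, 3, ∞, 0, 14]
  [-2, -3, 20, 8, 0]
D(3):
  [0, ∞, ∞, 11, 10]
  [1, 0, ∞, 12, 11]
  [9, 8, 0, 13, 11]
  [4, 3, ∞, 0, 14]
  [-2, -3, 20, 8, 0]
D(4):
  [0, 14, ∞, 11, 10]
  [1, 0, ∞, 12, 11]
  [9, 8, 0, 13, 11]
  [4, 3, ∞, 0, 14]
  [-2, -3, 20, 8, 0]
D(5):
  [0, 7, 30, 11, 10]
  [1, 0, 31, 12, 11]
  [9, 8, 0, 13, 11]
  [4, 3, 34, 0, 14]
  [-2, -3, 20, 8, 0]
Answer: M* = [[0, 7, 30, 11, 10], [1, 0, 31, 12, 11], [9, 8, 0, 13, 11], [4, 3, 34, 0, 14], [-2, -3, 20, 8, 0]]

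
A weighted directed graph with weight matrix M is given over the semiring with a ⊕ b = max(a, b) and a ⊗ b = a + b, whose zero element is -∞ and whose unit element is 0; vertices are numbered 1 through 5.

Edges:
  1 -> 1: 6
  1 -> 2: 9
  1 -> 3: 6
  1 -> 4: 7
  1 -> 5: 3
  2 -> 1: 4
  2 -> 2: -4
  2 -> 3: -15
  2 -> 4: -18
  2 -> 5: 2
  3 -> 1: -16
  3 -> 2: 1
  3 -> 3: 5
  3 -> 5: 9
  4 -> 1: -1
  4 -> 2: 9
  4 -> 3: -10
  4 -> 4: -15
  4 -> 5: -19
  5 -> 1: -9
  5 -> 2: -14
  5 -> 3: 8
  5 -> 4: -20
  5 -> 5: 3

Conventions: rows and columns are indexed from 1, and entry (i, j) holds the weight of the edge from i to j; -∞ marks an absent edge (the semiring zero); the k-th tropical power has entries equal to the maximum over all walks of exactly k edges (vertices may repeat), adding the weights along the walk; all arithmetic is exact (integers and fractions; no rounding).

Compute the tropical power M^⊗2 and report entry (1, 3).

M^⊗2:
  [13, 16, 12, 13, 15]
  [10, 13, 10, 11, 7]
  [5, 6, 17, -9, 14]
  [13, 8, 5, 6, 11]
  [-3, 9, 13, -2, 17]
Key observation: the optimum is the walk 1->1->3, with weight 6 + 6 = 12.
Optimal value attained by: walk 1->1->3.
Answer: (M^⊗2)[1][3] = 12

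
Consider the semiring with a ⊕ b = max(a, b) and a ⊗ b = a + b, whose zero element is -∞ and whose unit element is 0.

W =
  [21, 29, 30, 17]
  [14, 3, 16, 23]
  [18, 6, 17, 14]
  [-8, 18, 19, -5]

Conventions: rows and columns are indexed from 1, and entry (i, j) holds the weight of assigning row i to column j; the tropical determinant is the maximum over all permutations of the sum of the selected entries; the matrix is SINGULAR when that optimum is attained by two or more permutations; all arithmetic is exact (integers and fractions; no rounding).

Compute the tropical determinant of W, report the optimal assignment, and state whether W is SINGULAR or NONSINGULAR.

σ = (1, 2, 3, 4): 21 + 3 + 17 + (-5) = 36
σ = (1, 2, 4, 3): 21 + 3 + 14 + 19 = 57
σ = (1, 3, 2, 4): 21 + 16 + 6 + (-5) = 38
σ = (1, 3, 4, 2): 21 + 16 + 14 + 18 = 69
σ = (1, 4, 2, 3): 21 + 23 + 6 + 19 = 69
σ = (1, 4, 3, 2): 21 + 23 + 17 + 18 = 79
σ = (2, 1, 3, 4): 29 + 14 + 17 + (-5) = 55
σ = (2, 1, 4, 3): 29 + 14 + 14 + 19 = 76
σ = (2, 3, 1, 4): 29 + 16 + 18 + (-5) = 58
σ = (2, 3, 4, 1): 29 + 16 + 14 + (-8) = 51
σ = (2, 4, 1, 3): 29 + 23 + 18 + 19 = 89
σ = (2, 4, 3, 1): 29 + 23 + 17 + (-8) = 61
σ = (3, 1, 2, 4): 30 + 14 + 6 + (-5) = 45
σ = (3, 1, 4, 2): 30 + 14 + 14 + 18 = 76
σ = (3, 2, 1, 4): 30 + 3 + 18 + (-5) = 46
σ = (3, 2, 4, 1): 30 + 3 + 14 + (-8) = 39
σ = (3, 4, 1, 2): 30 + 23 + 18 + 18 = 89
σ = (3, 4, 2, 1): 30 + 23 + 6 + (-8) = 51
σ = (4, 1, 2, 3): 17 + 14 + 6 + 19 = 56
σ = (4, 1, 3, 2): 17 + 14 + 17 + 18 = 66
σ = (4, 2, 1, 3): 17 + 3 + 18 + 19 = 57
σ = (4, 2, 3, 1): 17 + 3 + 17 + (-8) = 29
σ = (4, 3, 1, 2): 17 + 16 + 18 + 18 = 69
σ = (4, 3, 2, 1): 17 + 16 + 6 + (-8) = 31
Optimal value attained by: σ = (2, 4, 1, 3).
Answer: det⊕(W) = 89; verdict: SINGULAR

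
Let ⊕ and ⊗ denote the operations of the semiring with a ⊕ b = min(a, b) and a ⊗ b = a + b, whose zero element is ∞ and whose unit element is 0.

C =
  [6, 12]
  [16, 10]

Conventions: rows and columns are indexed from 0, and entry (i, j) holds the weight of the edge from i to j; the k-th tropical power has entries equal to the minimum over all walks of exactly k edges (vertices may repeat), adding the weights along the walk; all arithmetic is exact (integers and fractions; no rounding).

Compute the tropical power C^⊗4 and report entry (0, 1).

C^⊗2:
  [12, 18]
  [22, 20]
C^⊗3:
  [18, 24]
  [28, 30]
C^⊗4:
  [24, 30]
  [34, 40]
Key observation: the optimum is the walk 0->0->0->0->1, with weight 6 + 6 + 6 + 12 = 30.
Optimal value attained by: walk 0->0->0->0->1.
Answer: (C^⊗4)[0][1] = 30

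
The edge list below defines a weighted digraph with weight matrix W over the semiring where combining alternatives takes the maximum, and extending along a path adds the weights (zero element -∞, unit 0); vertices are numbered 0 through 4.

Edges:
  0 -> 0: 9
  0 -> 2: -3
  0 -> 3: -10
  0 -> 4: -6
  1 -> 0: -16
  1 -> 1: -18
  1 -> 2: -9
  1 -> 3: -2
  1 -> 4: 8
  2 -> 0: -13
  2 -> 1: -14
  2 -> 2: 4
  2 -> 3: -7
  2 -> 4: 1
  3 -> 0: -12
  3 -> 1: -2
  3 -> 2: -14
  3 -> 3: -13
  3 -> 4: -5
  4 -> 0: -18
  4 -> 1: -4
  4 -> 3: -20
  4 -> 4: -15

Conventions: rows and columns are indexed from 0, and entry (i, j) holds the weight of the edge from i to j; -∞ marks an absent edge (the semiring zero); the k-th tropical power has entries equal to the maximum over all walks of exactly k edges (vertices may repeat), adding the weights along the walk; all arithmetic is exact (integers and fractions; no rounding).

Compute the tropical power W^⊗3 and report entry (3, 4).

W^⊗2:
  [18, -10, 6, -1, 3]
  [-7, 4, -5, -12, -7]
  [-4, -3, 8, -3, 5]
  [-3, -9, -10, -4, 6]
  [-9, -19, -13, -6, 4]
W^⊗3:
  [27, -1, 15, 8, 12]
  [2, -11, -1, 2, 12]
  [5, 1, 12, 1, 9]
  [6, 2, -6, -11, -1]
  [0, 0, -9, -16, -11]
Key observation: the optimum is the walk 3->4->1->4, with weight (-5) + (-4) + 8 = -1.
Optimal value attained by: walk 3->4->1->4.
Answer: (W^⊗3)[3][4] = -1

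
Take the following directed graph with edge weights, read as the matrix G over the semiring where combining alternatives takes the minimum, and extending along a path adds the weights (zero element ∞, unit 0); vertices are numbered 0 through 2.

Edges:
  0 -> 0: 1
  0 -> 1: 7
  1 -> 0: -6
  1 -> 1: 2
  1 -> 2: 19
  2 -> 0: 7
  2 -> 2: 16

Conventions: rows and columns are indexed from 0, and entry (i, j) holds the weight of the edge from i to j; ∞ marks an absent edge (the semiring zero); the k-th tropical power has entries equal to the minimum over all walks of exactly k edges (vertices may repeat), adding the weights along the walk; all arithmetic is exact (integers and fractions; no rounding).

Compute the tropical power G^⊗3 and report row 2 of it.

G^⊗2:
  [1, 8, 26]
  [-5, 1, 21]
  [8, 14, 32]
G^⊗3:
  [2, 8, 27]
  [-5, 2, 20]
  [8, 15, 33]
Answer: row 2 of G^⊗3 = [8, 15, 33]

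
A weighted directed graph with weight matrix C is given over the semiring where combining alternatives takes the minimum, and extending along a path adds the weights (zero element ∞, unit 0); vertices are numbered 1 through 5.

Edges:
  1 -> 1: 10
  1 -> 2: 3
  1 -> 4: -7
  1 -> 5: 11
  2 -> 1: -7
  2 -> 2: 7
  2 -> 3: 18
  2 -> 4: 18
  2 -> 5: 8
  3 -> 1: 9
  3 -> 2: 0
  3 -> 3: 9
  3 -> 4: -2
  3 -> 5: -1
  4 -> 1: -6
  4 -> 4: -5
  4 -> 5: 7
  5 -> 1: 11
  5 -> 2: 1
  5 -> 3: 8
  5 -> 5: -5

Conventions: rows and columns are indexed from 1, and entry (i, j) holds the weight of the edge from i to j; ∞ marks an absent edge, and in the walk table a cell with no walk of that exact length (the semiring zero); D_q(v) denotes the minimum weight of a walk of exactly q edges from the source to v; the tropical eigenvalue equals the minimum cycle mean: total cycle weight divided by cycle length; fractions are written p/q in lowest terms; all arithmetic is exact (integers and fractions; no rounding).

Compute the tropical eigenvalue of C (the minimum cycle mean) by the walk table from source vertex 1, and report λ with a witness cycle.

q=0: [0, ∞, ∞, ∞, ∞]
q=1: [10, 3, ∞, -7, 11]
q=2: [-13, 10, 19, -12, 0]
q=3: [-18, -10, 8, -20, -5]
q=4: [-26, -15, 3, -25, -13]
q=5: [-31, -23, -5, -33, -18]
Optimal cycle mean attained by: cycle 1->4->1, total (-7) + (-6), length 2.
Answer: λ = -13/2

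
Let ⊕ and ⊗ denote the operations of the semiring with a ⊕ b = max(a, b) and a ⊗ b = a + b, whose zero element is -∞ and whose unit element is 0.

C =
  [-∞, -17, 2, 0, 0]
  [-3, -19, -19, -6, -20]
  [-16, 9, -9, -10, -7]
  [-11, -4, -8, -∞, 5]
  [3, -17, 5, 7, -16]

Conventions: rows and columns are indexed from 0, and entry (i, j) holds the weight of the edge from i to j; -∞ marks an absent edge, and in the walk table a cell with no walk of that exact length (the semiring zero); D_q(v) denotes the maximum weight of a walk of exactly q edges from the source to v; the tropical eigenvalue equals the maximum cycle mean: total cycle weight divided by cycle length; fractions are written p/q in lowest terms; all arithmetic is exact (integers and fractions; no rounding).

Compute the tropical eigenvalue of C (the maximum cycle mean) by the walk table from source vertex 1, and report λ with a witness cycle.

q=0: [-∞, 0, -∞, -∞, -∞]
q=1: [-3, -19, -19, -6, -20]
q=2: [-17, -10, -1, -3, -1]
q=3: [2, 8, 4, 6, 2]
q=4: [5, 13, 7, 9, 11]
q=5: [14, 16, 16, 18, 14]
Optimal cycle mean attained by: cycle 3->4->3, total 5 + 7, length 2.
Answer: λ = 6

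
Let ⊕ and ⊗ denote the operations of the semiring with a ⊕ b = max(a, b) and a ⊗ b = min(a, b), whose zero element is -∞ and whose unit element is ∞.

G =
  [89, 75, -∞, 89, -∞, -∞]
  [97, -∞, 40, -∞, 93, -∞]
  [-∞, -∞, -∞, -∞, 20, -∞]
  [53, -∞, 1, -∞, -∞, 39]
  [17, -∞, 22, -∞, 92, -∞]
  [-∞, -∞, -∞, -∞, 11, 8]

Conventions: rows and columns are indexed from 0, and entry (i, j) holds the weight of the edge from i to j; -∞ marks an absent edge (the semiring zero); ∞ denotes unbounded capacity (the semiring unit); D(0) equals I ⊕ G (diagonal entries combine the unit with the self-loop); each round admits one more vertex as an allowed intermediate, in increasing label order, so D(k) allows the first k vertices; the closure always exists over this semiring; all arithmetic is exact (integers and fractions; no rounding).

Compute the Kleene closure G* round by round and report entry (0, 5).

D(0):
  [∞, 75, -∞, 89, -∞, -∞]
  [97, ∞, 40, -∞, 93, -∞]
  [-∞, -∞, ∞, -∞, 20, -∞]
  [53, -∞, 1, ∞, -∞, 39]
  [17, -∞, 22, -∞, ∞, -∞]
  [-∞, -∞, -∞, -∞, 11, ∞]
D(1):
  [∞, 75, -∞, 89, -∞, -∞]
  [97, ∞, 40, 89, 93, -∞]
  [-∞, -∞, ∞, -∞, 20, -∞]
  [53, 53, 1, ∞, -∞, 39]
  [17, 17, 22, 17, ∞, -∞]
  [-∞, -∞, -∞, -∞, 11, ∞]
D(2):
  [∞, 75, 40, 89, 75, -∞]
  [97, ∞, 40, 89, 93, -∞]
  [-∞, -∞, ∞, -∞, 20, -∞]
  [53, 53, 40, ∞, 53, 39]
  [17, 17, 22, 17, ∞, -∞]
  [-∞, -∞, -∞, -∞, 11, ∞]
D(3):
  [∞, 75, 40, 89, 75, -∞]
  [97, ∞, 40, 89, 93, -∞]
  [-∞, -∞, ∞, -∞, 20, -∞]
  [53, 53, 40, ∞, 53, 39]
  [17, 17, 22, 17, ∞, -∞]
  [-∞, -∞, -∞, -∞, 11, ∞]
D(4):
  [∞, 75, 40, 89, 75, 39]
  [97, ∞, 40, 89, 93, 39]
  [-∞, -∞, ∞, -∞, 20, -∞]
  [53, 53, 40, ∞, 53, 39]
  [17, 17, 22, 17, ∞, 17]
  [-∞, -∞, -∞, -∞, 11, ∞]
D(5):
  [∞, 75, 40, 89, 75, 39]
  [97, ∞, 40, 89, 93, 39]
  [17, 17, ∞, 17, 20, 17]
  [53, 53, 40, ∞, 53, 39]
  [17, 17, 22, 17, ∞, 17]
  [11, 11, 11, 11, 11, ∞]
D(6):
  [∞, 75, 40, 89, 75, 39]
  [97, ∞, 40, 89, 93, 39]
  [17, 17, ∞, 17, 20, 17]
  [53, 53, 40, ∞, 53, 39]
  [17, 17, 22, 17, ∞, 17]
  [11, 11, 11, 11, 11, ∞]
Answer: G*[0][5] = 39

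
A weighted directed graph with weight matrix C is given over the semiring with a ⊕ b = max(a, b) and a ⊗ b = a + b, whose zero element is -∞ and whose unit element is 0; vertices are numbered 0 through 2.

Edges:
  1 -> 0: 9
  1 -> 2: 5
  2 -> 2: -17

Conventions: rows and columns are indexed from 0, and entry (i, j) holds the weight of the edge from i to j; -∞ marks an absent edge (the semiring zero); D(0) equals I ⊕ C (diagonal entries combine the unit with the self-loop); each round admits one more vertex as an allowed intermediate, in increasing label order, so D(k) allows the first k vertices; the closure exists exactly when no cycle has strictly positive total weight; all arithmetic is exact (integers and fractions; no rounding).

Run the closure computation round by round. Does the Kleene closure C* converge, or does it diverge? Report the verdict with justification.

D(0):
  [0, -∞, -∞]
  [9, 0, 5]
  [-∞, -∞, 0]
D(1):
  [0, -∞, -∞]
  [9, 0, 5]
  [-∞, -∞, 0]
D(2):
  [0, -∞, -∞]
  [9, 0, 5]
  [-∞, -∞, 0]
D(3):
  [0, -∞, -∞]
  [9, 0, 5]
  [-∞, -∞, 0]
Key observation: every diagonal entry stays at the unit through all rounds, so no improving cycle exists.
Answer: CONVERGES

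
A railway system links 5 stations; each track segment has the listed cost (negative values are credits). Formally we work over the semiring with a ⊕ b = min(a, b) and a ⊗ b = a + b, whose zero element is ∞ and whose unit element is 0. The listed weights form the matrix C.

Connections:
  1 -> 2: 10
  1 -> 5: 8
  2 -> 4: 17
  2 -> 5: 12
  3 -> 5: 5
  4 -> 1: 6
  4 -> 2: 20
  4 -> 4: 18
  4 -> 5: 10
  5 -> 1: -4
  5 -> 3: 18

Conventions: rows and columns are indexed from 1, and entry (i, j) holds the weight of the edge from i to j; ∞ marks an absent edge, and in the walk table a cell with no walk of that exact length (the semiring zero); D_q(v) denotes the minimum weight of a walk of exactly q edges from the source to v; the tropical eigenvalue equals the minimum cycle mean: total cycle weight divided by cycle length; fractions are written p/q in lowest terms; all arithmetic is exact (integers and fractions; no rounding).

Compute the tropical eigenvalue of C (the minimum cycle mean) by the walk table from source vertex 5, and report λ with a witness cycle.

q=0: [∞, ∞, ∞, ∞, 0]
q=1: [-4, ∞, 18, ∞, ∞]
q=2: [∞, 6, ∞, ∞, 4]
q=3: [0, ∞, 22, 23, 18]
q=4: [14, 10, 36, 41, 8]
q=5: [4, 24, 26, 27, 22]
Optimal cycle mean attained by: cycle 1->5->1, total 8 + (-4), length 2.
Answer: λ = 2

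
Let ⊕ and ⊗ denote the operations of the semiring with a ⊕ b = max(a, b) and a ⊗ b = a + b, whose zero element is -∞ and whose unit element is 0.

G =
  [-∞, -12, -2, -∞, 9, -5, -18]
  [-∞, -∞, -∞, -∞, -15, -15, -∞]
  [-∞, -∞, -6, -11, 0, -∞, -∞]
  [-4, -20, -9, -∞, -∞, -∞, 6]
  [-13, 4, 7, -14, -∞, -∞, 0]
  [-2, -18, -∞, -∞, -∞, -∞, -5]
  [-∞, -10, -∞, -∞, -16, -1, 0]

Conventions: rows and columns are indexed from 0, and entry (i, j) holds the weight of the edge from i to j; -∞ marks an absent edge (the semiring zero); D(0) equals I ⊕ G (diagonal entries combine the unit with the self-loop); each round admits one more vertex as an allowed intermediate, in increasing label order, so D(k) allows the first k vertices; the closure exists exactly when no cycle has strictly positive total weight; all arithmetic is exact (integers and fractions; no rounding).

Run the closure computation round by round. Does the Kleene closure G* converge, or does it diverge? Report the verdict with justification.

D(0):
  [0, -12, -2, -∞, 9, -5, -18]
  [-∞, 0, -∞, -∞, -15, -15, -∞]
  [-∞, -∞, 0, -11, 0, -∞, -∞]
  [-4, -20, -9, 0, -∞, -∞, 6]
  [-13, 4, 7, -14, 0, -∞, 0]
  [-2, -18, -∞, -∞, -∞, 0, -5]
  [-∞, -10, -∞, -∞, -16, -1, 0]
D(1):
  [0, -12, -2, -∞, 9, -5, -18]
  [-∞, 0, -∞, -∞, -15, -15, -∞]
  [-∞, -∞, 0, -11, 0, -∞, -∞]
  [-4, -16, -6, 0, 5, -9, 6]
  [-13, 4, 7, -14, 0, -18, 0]
  [-2, -14, -4, -∞, 7, 0, -5]
  [-∞, -10, -∞, -∞, -16, -1, 0]
D(2):
  [0, -12, -2, -∞, 9, -5, -18]
  [-∞, 0, -∞, -∞, -15, -15, -∞]
  [-∞, -∞, 0, -11, 0, -∞, -∞]
  [-4, -16, -6, 0, 5, -9, 6]
  [-13, 4, 7, -14, 0, -11, 0]
  [-2, -14, -4, -∞, 7, 0, -5]
  [-∞, -10, -∞, -∞, -16, -1, 0]
Detection: at round 3, diagonal entry (4, 4) turns strictly positive.
Key observation: the cycle 4->2->4 has total weight 7 + 0, which is strictly positive.
Answer: DIVERGES — positive cycle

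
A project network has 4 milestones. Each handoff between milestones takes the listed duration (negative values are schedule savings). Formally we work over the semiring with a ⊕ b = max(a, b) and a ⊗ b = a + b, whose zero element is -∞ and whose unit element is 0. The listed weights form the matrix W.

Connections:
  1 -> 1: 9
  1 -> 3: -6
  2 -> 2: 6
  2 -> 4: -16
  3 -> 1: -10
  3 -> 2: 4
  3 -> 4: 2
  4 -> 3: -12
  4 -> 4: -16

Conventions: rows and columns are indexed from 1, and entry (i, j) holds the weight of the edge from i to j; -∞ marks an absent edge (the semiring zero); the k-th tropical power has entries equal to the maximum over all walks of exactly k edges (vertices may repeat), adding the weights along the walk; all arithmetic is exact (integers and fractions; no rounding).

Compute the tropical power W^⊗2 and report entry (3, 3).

W^⊗2:
  [18, -2, 3, -4]
  [-∞, 12, -28, -10]
  [-1, 10, -10, -12]
  [-22, -8, -28, -10]
Key observation: the optimum is the walk 3->4->3, with weight 2 + (-12) = -10.
Optimal value attained by: walk 3->4->3.
Answer: (W^⊗2)[3][3] = -10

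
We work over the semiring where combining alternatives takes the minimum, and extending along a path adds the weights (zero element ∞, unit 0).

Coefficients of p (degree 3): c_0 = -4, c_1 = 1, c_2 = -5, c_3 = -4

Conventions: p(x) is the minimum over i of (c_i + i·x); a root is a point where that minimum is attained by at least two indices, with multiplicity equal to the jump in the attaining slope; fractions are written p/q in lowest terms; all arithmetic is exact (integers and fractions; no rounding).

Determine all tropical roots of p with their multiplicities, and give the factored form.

hull edge (i=0, c=-4) to (i=2, c=-5): slope -1/2, span 2
hull edge (i=2, c=-5) to (i=3, c=-4): slope 1, span 1
Factored form: p(x) = -4 ⊗ (x ⊕ (-1)) ⊗ (x ⊕ 1/2) ⊗ (x ⊕ 1/2)
Answer: roots = -1 (mult 1), 1/2 (mult 2)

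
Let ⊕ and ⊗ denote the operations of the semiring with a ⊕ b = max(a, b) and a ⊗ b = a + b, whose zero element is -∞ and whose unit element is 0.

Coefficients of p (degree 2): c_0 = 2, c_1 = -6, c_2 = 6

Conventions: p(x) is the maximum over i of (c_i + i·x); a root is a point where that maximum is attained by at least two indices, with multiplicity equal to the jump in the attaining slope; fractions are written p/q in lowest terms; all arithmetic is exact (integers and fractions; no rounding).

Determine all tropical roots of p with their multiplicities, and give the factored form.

hull edge (i=0, c=2) to (i=2, c=6): slope 2, span 2
Factored form: p(x) = 6 ⊗ (x ⊕ (-2)) ⊗ (x ⊕ (-2))
Answer: roots = -2 (mult 2)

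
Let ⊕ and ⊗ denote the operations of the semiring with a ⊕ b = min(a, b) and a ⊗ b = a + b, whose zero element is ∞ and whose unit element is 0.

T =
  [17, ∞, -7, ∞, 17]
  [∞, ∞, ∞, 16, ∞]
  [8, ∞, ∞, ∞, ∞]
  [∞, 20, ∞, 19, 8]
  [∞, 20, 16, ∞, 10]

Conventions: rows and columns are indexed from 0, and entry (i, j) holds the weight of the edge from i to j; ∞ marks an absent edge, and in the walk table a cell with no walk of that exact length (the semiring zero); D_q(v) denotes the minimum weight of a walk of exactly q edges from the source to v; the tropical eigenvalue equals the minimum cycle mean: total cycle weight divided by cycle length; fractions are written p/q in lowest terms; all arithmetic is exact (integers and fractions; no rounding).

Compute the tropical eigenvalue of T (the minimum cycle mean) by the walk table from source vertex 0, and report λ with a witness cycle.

q=0: [0, ∞, ∞, ∞, ∞]
q=1: [17, ∞, -7, ∞, 17]
q=2: [1, 37, 10, ∞, 27]
q=3: [18, 47, -6, 53, 18]
q=4: [2, 38, 11, 63, 28]
q=5: [19, 48, -5, 54, 19]
Optimal cycle mean attained by: cycle 0->2->0, total (-7) + 8, length 2.
Answer: λ = 1/2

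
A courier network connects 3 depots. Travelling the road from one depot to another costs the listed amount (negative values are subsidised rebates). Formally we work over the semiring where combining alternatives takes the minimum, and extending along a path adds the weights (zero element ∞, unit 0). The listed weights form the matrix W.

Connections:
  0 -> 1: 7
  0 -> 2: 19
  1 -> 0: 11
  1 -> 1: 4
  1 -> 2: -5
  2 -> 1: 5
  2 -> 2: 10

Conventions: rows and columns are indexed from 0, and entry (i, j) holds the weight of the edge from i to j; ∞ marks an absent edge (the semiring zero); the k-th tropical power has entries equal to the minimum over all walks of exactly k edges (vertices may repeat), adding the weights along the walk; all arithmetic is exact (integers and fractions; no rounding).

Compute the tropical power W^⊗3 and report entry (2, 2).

W^⊗2:
  [18, 11, 2]
  [15, 0, -1]
  [16, 9, 0]
W^⊗3:
  [22, 7, 6]
  [11, 4, -5]
  [20, 5, 4]
Key observation: the optimum is the walk 2->1->1->2, with weight 5 + 4 + (-5) = 4.
Optimal value attained by: walk 2->1->1->2.
Answer: (W^⊗3)[2][2] = 4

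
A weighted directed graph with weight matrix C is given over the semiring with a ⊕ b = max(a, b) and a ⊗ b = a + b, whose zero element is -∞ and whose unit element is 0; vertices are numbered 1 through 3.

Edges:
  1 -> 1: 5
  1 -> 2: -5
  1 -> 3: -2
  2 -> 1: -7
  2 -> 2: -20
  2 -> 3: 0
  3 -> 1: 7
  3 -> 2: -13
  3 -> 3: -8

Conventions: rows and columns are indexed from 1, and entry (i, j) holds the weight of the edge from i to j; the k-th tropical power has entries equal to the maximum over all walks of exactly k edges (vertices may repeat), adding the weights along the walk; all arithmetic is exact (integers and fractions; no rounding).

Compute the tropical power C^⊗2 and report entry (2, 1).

C^⊗2:
  [10, 0, 3]
  [7, -12, -8]
  [12, 2, 5]
Key observation: the optimum is the walk 2->3->1, with weight 0 + 7 = 7.
Optimal value attained by: walk 2->3->1.
Answer: (C^⊗2)[2][1] = 7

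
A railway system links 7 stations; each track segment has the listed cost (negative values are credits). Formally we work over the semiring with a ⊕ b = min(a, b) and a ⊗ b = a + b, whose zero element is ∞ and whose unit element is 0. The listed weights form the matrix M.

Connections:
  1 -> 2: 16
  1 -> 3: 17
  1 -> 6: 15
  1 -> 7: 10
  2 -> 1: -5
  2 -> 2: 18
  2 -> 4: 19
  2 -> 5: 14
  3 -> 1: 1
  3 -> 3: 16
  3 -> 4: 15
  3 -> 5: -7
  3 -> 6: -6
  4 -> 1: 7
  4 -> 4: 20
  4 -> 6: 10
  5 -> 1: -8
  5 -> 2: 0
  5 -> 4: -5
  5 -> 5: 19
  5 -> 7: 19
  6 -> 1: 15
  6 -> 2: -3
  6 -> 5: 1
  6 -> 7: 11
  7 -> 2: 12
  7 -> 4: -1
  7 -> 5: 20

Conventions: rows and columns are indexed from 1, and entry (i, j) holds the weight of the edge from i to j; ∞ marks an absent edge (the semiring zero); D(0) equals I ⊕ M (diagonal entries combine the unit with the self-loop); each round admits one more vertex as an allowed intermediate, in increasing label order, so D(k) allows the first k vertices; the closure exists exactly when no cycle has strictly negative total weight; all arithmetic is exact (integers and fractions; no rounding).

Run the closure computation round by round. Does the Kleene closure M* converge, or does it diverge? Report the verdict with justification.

D(0):
  [0, 16, 17, ∞, ∞, 15, 10]
  [-5, 0, ∞, 19, 14, ∞, ∞]
  [1, ∞, 0, 15, -7, -6, ∞]
  [7, ∞, ∞, 0, ∞, 10, ∞]
  [-8, 0, ∞, -5, 0, ∞, 19]
  [15, -3, ∞, ∞, 1, 0, 11]
  [∞, 12, ∞, -1, 20, ∞, 0]
D(1):
  [0, 16, 17, ∞, ∞, 15, 10]
  [-5, 0, 12, 19, 14, 10, 5]
  [1, 17, 0, 15, -7, -6, 11]
  [7, 23, 24, 0, ∞, 10, 17]
  [-8, 0, 9, -5, 0, 7, 2]
  [15, -3, 32, ∞, 1, 0, 11]
  [∞, 12, ∞, -1, 20, ∞, 0]
D(2):
  [0, 16, 17, 35, 30, 15, 10]
  [-5, 0, 12, 19, 14, 10, 5]
  [1, 17, 0, 15, -7, -6, 11]
  [7, 23, 24, 0, 37, 10, 17]
  [-8, 0, 9, -5, 0, 7, 2]
  [-8, -3, 9, 16, 1, 0, 2]
  [7, 12, 24, -1, 20, 22, 0]
D(3):
  [0, 16, 17, 32, 10, 11, 10]
  [-5, 0, 12, 19, 5, 6, 5]
  [1, 17, 0, 15, -7, -6, 11]
  [7, 23, 24, 0, 17, 10, 17]
  [-8, 0, 9, -5, 0, 3, 2]
  [-8, -3, 9, 16, 1, 0, 2]
  [7, 12, 24, -1, 17, 18, 0]
D(4):
  [0, 16, 17, 32, 10, 11, 10]
  [-5, 0, 12, 19, 5, 6, 5]
  [1, 17, 0, 15, -7, -6, 11]
  [7, 23, 24, 0, 17, 10, 17]
  [-8, 0, 9, -5, 0, 3, 2]
  [-8, -3, 9, 16, 1, 0, 2]
  [6, 12, 23, -1, 16, 9, 0]
D(5):
  [0, 10, 17, 5, 10, 11, 10]
  [-5, 0, 12, 0, 5, 6, 5]
  [-15, -7, 0, -12, -7, -6, -5]
  [7, 17, 24, 0, 17, 10, 17]
  [-8, 0, 9, -5, 0, 3, 2]
  [-8, -3, 9, -4, 1, 0, 2]
  [6, 12, 23, -1, 16, 9, 0]
D(6):
  [0, 8, 17, 5, 10, 11, 10]
  [-5, 0, 12, 0, 5, 6, 5]
  [-15, -9, 0, -12, -7, -6, -5]
  [2, 7, 19, 0, 11, 10, 12]
  [-8, 0, 9, -5, 0, 3, 2]
  [-8, -3, 9, -4, 1, 0, 2]
  [1, 6, 18, -1, 10, 9, 0]
D(7):
  [0, 8, 17, 5, 10, 11, 10]
  [-5, 0, 12, 0, 5, 6, 5]
  [-15, -9, 0, -12, -7, -6, -5]
  [2, 7, 19, 0, 11, 10, 12]
  [-8, 0, 9, -5, 0, 3, 2]
  [-8, -3, 9, -4, 1, 0, 2]
  [1, 6, 18, -1, 10, 9, 0]
Key observation: every diagonal entry stays at the unit through all rounds, so no improving cycle exists.
Answer: CONVERGES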